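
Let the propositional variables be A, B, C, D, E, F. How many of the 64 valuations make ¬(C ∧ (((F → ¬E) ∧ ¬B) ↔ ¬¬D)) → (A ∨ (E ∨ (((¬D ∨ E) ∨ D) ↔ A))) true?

Initial set: {(¬(C ∧ (((F → ¬E) ∧ ¬B) ↔ ¬¬D)) → (A ∨ (E ∨ (((¬D ∨ E) ∨ D) ↔ A))))}.
(¬(C ∧ (((F → ¬E) ∧ ¬B) ↔ ¬¬D)) → (A ∨ (E ∨ (((¬D ∨ E) ∨ D) ↔ A)))): β-rule — branch into ¬¬(C ∧ (((F → ¬E) ∧ ¬B) ↔ ¬¬D))  //  (A ∨ (E ∨ (((¬D ∨ E) ∨ D) ↔ A))).
  branch 1 (add ¬¬(C ∧ (((F → ¬E) ∧ ¬B) ↔ ¬¬D))):
    ¬¬(C ∧ (((F → ¬E) ∧ ¬B) ↔ ¬¬D)): α-rule — add C, (((F → ¬E) ∧ ¬B) ↔ ¬¬D).
    (((F → ¬E) ∧ ¬B) ↔ ¬¬D): β-rule — branch into ((F → ¬E) ∧ ¬B), ¬¬D  //  ¬((F → ¬E) ∧ ¬B), ¬¬¬D.
      branch 1.1 (add ((F → ¬E) ∧ ¬B), ¬¬D):
        ((F → ¬E) ∧ ¬B): α-rule — add (F → ¬E), ¬B.
        ¬¬D: drop double negation, giving D.
        (F → ¬E): β-rule — branch into ¬F  //  ¬E.
          branch 1.1.1 (add ¬F):
            ○ open, literals {B=0, C=1, D=1, F=0}.
          branch 1.1.2 (add ¬E):
            ○ open, literals {B=0, C=1, D=1, E=0}.
      branch 1.2 (add ¬((F → ¬E) ∧ ¬B), ¬¬¬D):
        ¬¬¬D: drop double negation, giving ¬D.
        ¬((F → ¬E) ∧ ¬B): β-rule — branch into ¬(F → ¬E)  //  ¬¬B.
          branch 1.2.1 (add ¬(F → ¬E)):
            ¬(F → ¬E): α-rule — add F, ¬¬E.
            ○ open, literals {C=1, D=0, E=1, F=1}.
          branch 1.2.2 (add ¬¬B):
            ○ open, literals {B=1, C=1, D=0}.
  branch 2 (add (A ∨ (E ∨ (((¬D ∨ E) ∨ D) ↔ A)))):
    (A ∨ (E ∨ (((¬D ∨ E) ∨ D) ↔ A))): β-rule — branch into A  //  (E ∨ (((¬D ∨ E) ∨ D) ↔ A)).
      branch 2.1 (add A):
        ○ open, literals {A=1}.
      branch 2.2 (add (E ∨ (((¬D ∨ E) ∨ D) ↔ A))):
        (E ∨ (((¬D ∨ E) ∨ D) ↔ A)): β-rule — branch into E  //  (((¬D ∨ E) ∨ D) ↔ A).
          branch 2.2.1 (add E):
            ○ open, literals {E=1}.
          branch 2.2.2 (add (((¬D ∨ E) ∨ D) ↔ A)):
            (((¬D ∨ E) ∨ D) ↔ A): β-rule — branch into ((¬D ∨ E) ∨ D), A  //  ¬((¬D ∨ E) ∨ D), ¬A.
              branch 2.2.2.1 (add ((¬D ∨ E) ∨ D), A):
                ((¬D ∨ E) ∨ D): β-rule — branch into (¬D ∨ E)  //  D.
                  branch 2.2.2.1.1 (add (¬D ∨ E)):
                    (¬D ∨ E): β-rule — branch into ¬D  //  E.
                      branch 2.2.2.1.1.1 (add ¬D):
                        ○ open, literals {A=1, D=0}.
                      branch 2.2.2.1.1.2 (add E):
                        ○ open, literals {A=1, E=1}.
                  branch 2.2.2.1.2 (add D):
                    ○ open, literals {A=1, D=1}.
              branch 2.2.2.2 (add ¬((¬D ∨ E) ∨ D), ¬A):
                ¬((¬D ∨ E) ∨ D): α-rule — add ¬(¬D ∨ E), ¬D.
                ¬(¬D ∨ E): α-rule — add ¬¬D, ¬E.
                × closes — contains both D and ¬D.
1 branch closed, 9 open.
Each open branch fixes some atoms; the unmentioned ones are free. Counting distinct full assignments: branch {B=0, C=1, D=1, F=0} (A, E) contributes 4 new; branch {B=0, C=1, D=1, E=0} (A, F) contributes 2 new; branch {C=1, D=0, E=1, F=1} (A, B) contributes 4 new; branch {B=1, C=1, D=0} (A, E, F) contributes 6 new; branch {A=1} (B, C, D, E, F) contributes 24 new; branch {E=1} (A, B, C, D, F) contributes 12 new; branch {A=1, D=0} (B, C, E, F) contributes 0 new; branch {A=1, E=1} (B, C, D, F) contributes 0 new; branch {A=1, D=1} (B, C, E, F) contributes 0 new. Total: 52.

52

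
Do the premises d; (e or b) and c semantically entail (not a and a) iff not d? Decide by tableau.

Initial set: {T d; T ((e or b) and c); F ((not a and a) iff not d)}.
T ((e or b) and c): α-rule — add T (e or b), T c.
F ((not a and a) iff not d): β-rule — branch into T (not a and a), F not d  //  F (not a and a), T not d.
  branch 1 (add T (not a and a), F not d):
    T (not a and a): α-rule — add T not a, T a.
    × closes — contains both a and not a.
  branch 2 (add F (not a and a), T not d):
    × closes — contains both d and not d.
All 2 branches close.
Every branch closed, so the premises entail the conclusion.

Yes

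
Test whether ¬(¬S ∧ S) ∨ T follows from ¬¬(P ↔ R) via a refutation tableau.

Initial set: {¬¬(P ↔ R); ¬(¬(¬S ∧ S) ∨ T)}.
¬¬(P ↔ R): drop double negation, giving (P ↔ R).
¬(¬(¬S ∧ S) ∨ T): α-rule — add ¬¬(¬S ∧ S), ¬T.
¬¬(¬S ∧ S): α-rule — add ¬S, S.
× closes — contains both S and ¬S.
All 1 branch closes.
Every branch closed, so the premises entail the conclusion.

Yes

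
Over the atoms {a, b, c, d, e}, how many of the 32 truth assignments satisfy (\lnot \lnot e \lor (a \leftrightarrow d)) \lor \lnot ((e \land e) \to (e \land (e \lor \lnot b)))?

24

Initial set: {((\lnot \lnot e \lor (a \leftrightarrow d)) \lor \lnot ((e \land e) \to (e \land (e \lor \lnot b))))}.
((\lnot \lnot e \lor (a \leftrightarrow d)) \lor \lnot ((e \land e) \to (e \land (e \lor \lnot b)))): β-rule — branch into (\lnot \lnot e \lor (a \leftrightarrow d))  //  \lnot ((e \land e) \to (e \land (e \lor \lnot b))).
  branch 1 (add (\lnot \lnot e \lor (a \leftrightarrow d))):
    (\lnot \lnot e \lor (a \leftrightarrow d)): β-rule — branch into \lnot \lnot e  //  (a \leftrightarrow d).
      branch 1.1 (add \lnot \lnot e):
        \lnot \lnot e: drop double negation, giving e.
        ○ open, literals {e=1}.
      branch 1.2 (add (a \leftrightarrow d)):
        (a \leftrightarrow d): β-rule — branch into a, d  //  \lnot a, \lnot d.
          branch 1.2.1 (add a, d):
            ○ open, literals {a=1, d=1}.
          branch 1.2.2 (add \lnot a, \lnot d):
            ○ open, literals {a=0, d=0}.
  branch 2 (add \lnot ((e \land e) \to (e \land (e \lor \lnot b)))):
    \lnot ((e \land e) \to (e \land (e \lor \lnot b))): α-rule — add (e \land e), \lnot (e \land (e \lor \lnot b)).
    (e \land e): α-rule — add e, e.
    \lnot (e \land (e \lor \lnot b)): β-rule — branch into \lnot e  //  \lnot (e \lor \lnot b).
      branch 2.1 (add \lnot e):
        × closes — contains both e and \lnot e.
      branch 2.2 (add \lnot (e \lor \lnot b)):
        \lnot (e \lor \lnot b): α-rule — add \lnot e, \lnot \lnot b.
        × closes — contains both e and \lnot e.
2 branches closed, 3 open.
Each open branch fixes some atoms; the unmentioned ones are free. Counting distinct full assignments: branch {e=1} (a, b, c, d) contributes 16 new; branch {a=1, d=1} (b, c, e) contributes 4 new; branch {a=0, d=0} (b, c, e) contributes 4 new. Total: 24.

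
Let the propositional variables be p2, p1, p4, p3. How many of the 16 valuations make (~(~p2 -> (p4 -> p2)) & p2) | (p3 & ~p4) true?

4

Initial set: {((~(~p2 -> (p4 -> p2)) & p2) | (p3 & ~p4))}.
((~(~p2 -> (p4 -> p2)) & p2) | (p3 & ~p4)): β-rule — branch into (~(~p2 -> (p4 -> p2)) & p2)  //  (p3 & ~p4).
  branch 1 (add (~(~p2 -> (p4 -> p2)) & p2)):
    (~(~p2 -> (p4 -> p2)) & p2): α-rule — add ~(~p2 -> (p4 -> p2)), p2.
    ~(~p2 -> (p4 -> p2)): α-rule — add ~p2, ~(p4 -> p2).
    × closes — contains both p2 and ~p2.
  branch 2 (add (p3 & ~p4)):
    (p3 & ~p4): α-rule — add p3, ~p4.
    ○ open, literals {p3=true, p4=false}.
1 branch closed, 1 open.
Each open branch fixes some atoms; the unmentioned ones are free. Counting distinct full assignments: branch {p3=true, p4=false} (p2, p1) contributes 4 new. Total: 4.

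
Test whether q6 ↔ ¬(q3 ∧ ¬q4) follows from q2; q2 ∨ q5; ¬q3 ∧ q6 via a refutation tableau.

Initial set: {q2; (q2 ∨ q5); (¬q3 ∧ q6); ¬(q6 ↔ ¬(q3 ∧ ¬q4))}.
(¬q3 ∧ q6): α-rule — add ¬q3, q6.
(q2 ∨ q5): β-rule — branch into q2  //  q5.
  branch 1 (add q2):
    ¬(q6 ↔ ¬(q3 ∧ ¬q4)): β-rule — branch into q6, ¬¬(q3 ∧ ¬q4)  //  ¬q6, ¬(q3 ∧ ¬q4).
      branch 1.1 (add q6, ¬¬(q3 ∧ ¬q4)):
        ¬¬(q3 ∧ ¬q4): α-rule — add q3, ¬q4.
        × closes — contains both q3 and ¬q3.
      branch 1.2 (add ¬q6, ¬(q3 ∧ ¬q4)):
        × closes — contains both q6 and ¬q6.
  branch 2 (add q5):
    ¬(q6 ↔ ¬(q3 ∧ ¬q4)): β-rule — branch into q6, ¬¬(q3 ∧ ¬q4)  //  ¬q6, ¬(q3 ∧ ¬q4).
      branch 2.1 (add q6, ¬¬(q3 ∧ ¬q4)):
        ¬¬(q3 ∧ ¬q4): α-rule — add q3, ¬q4.
        × closes — contains both q3 and ¬q3.
      branch 2.2 (add ¬q6, ¬(q3 ∧ ¬q4)):
        × closes — contains both q6 and ¬q6.
All 4 branches close.
Every branch closed, so the premises entail the conclusion.

Yes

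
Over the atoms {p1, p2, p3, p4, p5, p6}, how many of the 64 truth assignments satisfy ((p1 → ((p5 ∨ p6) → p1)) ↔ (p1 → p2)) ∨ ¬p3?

56

Initial set: {(((p1 → ((p5 ∨ p6) → p1)) ↔ (p1 → p2)) ∨ ¬p3)}.
(((p1 → ((p5 ∨ p6) → p1)) ↔ (p1 → p2)) ∨ ¬p3): β-rule — branch into ((p1 → ((p5 ∨ p6) → p1)) ↔ (p1 → p2))  //  ¬p3.
  branch 1 (add ((p1 → ((p5 ∨ p6) → p1)) ↔ (p1 → p2))):
    ((p1 → ((p5 ∨ p6) → p1)) ↔ (p1 → p2)): β-rule — branch into (p1 → ((p5 ∨ p6) → p1)), (p1 → p2)  //  ¬(p1 → ((p5 ∨ p6) → p1)), ¬(p1 → p2).
      branch 1.1 (add (p1 → ((p5 ∨ p6) → p1)), (p1 → p2)):
        (p1 → ((p5 ∨ p6) → p1)): β-rule — branch into ¬p1  //  ((p5 ∨ p6) → p1).
          branch 1.1.1 (add ¬p1):
            (p1 → p2): β-rule — branch into ¬p1  //  p2.
              branch 1.1.1.1 (add ¬p1):
                ○ open, literals {p1=false}.
              branch 1.1.1.2 (add p2):
                ○ open, literals {p1=false, p2=true}.
          branch 1.1.2 (add ((p5 ∨ p6) → p1)):
            (p1 → p2): β-rule — branch into ¬p1  //  p2.
              branch 1.1.2.1 (add ¬p1):
                ((p5 ∨ p6) → p1): β-rule — branch into ¬(p5 ∨ p6)  //  p1.
                  branch 1.1.2.1.1 (add ¬(p5 ∨ p6)):
                    ¬(p5 ∨ p6): α-rule — add ¬p5, ¬p6.
                    ○ open, literals {p1=false, p5=false, p6=false}.
                  branch 1.1.2.1.2 (add p1):
                    × closes — contains both p1 and ¬p1.
              branch 1.1.2.2 (add p2):
                ((p5 ∨ p6) → p1): β-rule — branch into ¬(p5 ∨ p6)  //  p1.
                  branch 1.1.2.2.1 (add ¬(p5 ∨ p6)):
                    ¬(p5 ∨ p6): α-rule — add ¬p5, ¬p6.
                    ○ open, literals {p2=true, p5=false, p6=false}.
                  branch 1.1.2.2.2 (add p1):
                    ○ open, literals {p1=true, p2=true}.
      branch 1.2 (add ¬(p1 → ((p5 ∨ p6) → p1)), ¬(p1 → p2)):
        ¬(p1 → ((p5 ∨ p6) → p1)): α-rule — add p1, ¬((p5 ∨ p6) → p1).
        ¬(p1 → p2): α-rule — add p1, ¬p2.
        ¬((p5 ∨ p6) → p1): α-rule — add (p5 ∨ p6), ¬p1.
        × closes — contains both p1 and ¬p1.
  branch 2 (add ¬p3):
    ○ open, literals {p3=false}.
2 branches closed, 6 open.
Each open branch fixes some atoms; the unmentioned ones are free. Counting distinct full assignments: branch {p1=false} (p2, p3, p4, p5, p6) contributes 32 new; branch {p1=false, p2=true} (p3, p4, p5, p6) contributes 0 new; branch {p1=false, p5=false, p6=false} (p2, p3, p4) contributes 0 new; branch {p2=true, p5=false, p6=false} (p1, p3, p4) contributes 4 new; branch {p1=true, p2=true} (p3, p4, p5, p6) contributes 12 new; branch {p3=false} (p1, p2, p4, p5, p6) contributes 8 new. Total: 56.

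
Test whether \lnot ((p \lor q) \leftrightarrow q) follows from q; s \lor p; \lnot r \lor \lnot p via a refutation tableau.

No

Initial set: {q; (s \lor p); (\lnot r \lor \lnot p); \lnot \lnot ((p \lor q) \leftrightarrow q)}.
(s \lor p): β-rule — branch into s  //  p.
  branch 1 (add s):
    (\lnot r \lor \lnot p): β-rule — branch into \lnot r  //  \lnot p.
      branch 1.1 (add \lnot r):
        \lnot \lnot ((p \lor q) \leftrightarrow q): β-rule — branch into (p \lor q), q  //  \lnot (p \lor q), \lnot q.
          branch 1.1.1 (add (p \lor q), q):
            (p \lor q): β-rule — branch into p  //  q.
              branch 1.1.1.1 (add p):
                ○ open, literals {p=true, q=true, r=false, s=true}.
              branch 1.1.1.2 (add q):
                ○ open, literals {q=true, r=false, s=true}.
          branch 1.1.2 (add \lnot (p \lor q), \lnot q):
            × closes — contains both q and \lnot q.
      branch 1.2 (add \lnot p):
        \lnot \lnot ((p \lor q) \leftrightarrow q): β-rule — branch into (p \lor q), q  //  \lnot (p \lor q), \lnot q.
          branch 1.2.1 (add (p \lor q), q):
            (p \lor q): β-rule — branch into p  //  q.
              branch 1.2.1.1 (add p):
                × closes — contains both p and \lnot p.
              branch 1.2.1.2 (add q):
                ○ open, literals {p=false, q=true, s=true}.
          branch 1.2.2 (add \lnot (p \lor q), \lnot q):
            × closes — contains both q and \lnot q.
  branch 2 (add p):
    (\lnot r \lor \lnot p): β-rule — branch into \lnot r  //  \lnot p.
      branch 2.1 (add \lnot r):
        \lnot \lnot ((p \lor q) \leftrightarrow q): β-rule — branch into (p \lor q), q  //  \lnot (p \lor q), \lnot q.
          branch 2.1.1 (add (p \lor q), q):
            (p \lor q): β-rule — branch into p  //  q.
              branch 2.1.1.1 (add p):
                ○ open, literals {p=true, q=true, r=false}.
              branch 2.1.1.2 (add q):
                ○ open, literals {p=true, q=true, r=false}.
          branch 2.1.2 (add \lnot (p \lor q), \lnot q):
            × closes — contains both q and \lnot q.
      branch 2.2 (add \lnot p):
        × closes — contains both p and \lnot p.
5 branches closed, 5 open.
An open branch gives a countermodel: p=true, q=true, r=false, s=true (unmentioned atoms arbitrary); the premises hold there but the conclusion fails.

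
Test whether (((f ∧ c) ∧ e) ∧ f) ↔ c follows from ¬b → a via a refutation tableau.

Initial set: {(¬b → a); ¬((((f ∧ c) ∧ e) ∧ f) ↔ c)}.
(¬b → a): β-rule — branch into ¬¬b  //  a.
  branch 1 (add ¬¬b):
    ¬((((f ∧ c) ∧ e) ∧ f) ↔ c): β-rule — branch into (((f ∧ c) ∧ e) ∧ f), ¬c  //  ¬(((f ∧ c) ∧ e) ∧ f), c.
      branch 1.1 (add (((f ∧ c) ∧ e) ∧ f), ¬c):
        (((f ∧ c) ∧ e) ∧ f): α-rule — add ((f ∧ c) ∧ e), f.
        ((f ∧ c) ∧ e): α-rule — add (f ∧ c), e.
        (f ∧ c): α-rule — add f, c.
        × closes — contains both c and ¬c.
      branch 1.2 (add ¬(((f ∧ c) ∧ e) ∧ f), c):
        ¬(((f ∧ c) ∧ e) ∧ f): β-rule — branch into ¬((f ∧ c) ∧ e)  //  ¬f.
          branch 1.2.1 (add ¬((f ∧ c) ∧ e)):
            ¬((f ∧ c) ∧ e): β-rule — branch into ¬(f ∧ c)  //  ¬e.
              branch 1.2.1.1 (add ¬(f ∧ c)):
                ¬(f ∧ c): β-rule — branch into ¬f  //  ¬c.
                  branch 1.2.1.1.1 (add ¬f):
                    ○ open, literals {b=T, c=T, f=F}.
                  branch 1.2.1.1.2 (add ¬c):
                    × closes — contains both c and ¬c.
              branch 1.2.1.2 (add ¬e):
                ○ open, literals {b=T, c=T, e=F}.
          branch 1.2.2 (add ¬f):
            ○ open, literals {b=T, c=T, f=F}.
  branch 2 (add a):
    ¬((((f ∧ c) ∧ e) ∧ f) ↔ c): β-rule — branch into (((f ∧ c) ∧ e) ∧ f), ¬c  //  ¬(((f ∧ c) ∧ e) ∧ f), c.
      branch 2.1 (add (((f ∧ c) ∧ e) ∧ f), ¬c):
        (((f ∧ c) ∧ e) ∧ f): α-rule — add ((f ∧ c) ∧ e), f.
        ((f ∧ c) ∧ e): α-rule — add (f ∧ c), e.
        (f ∧ c): α-rule — add f, c.
        × closes — contains both c and ¬c.
      branch 2.2 (add ¬(((f ∧ c) ∧ e) ∧ f), c):
        ¬(((f ∧ c) ∧ e) ∧ f): β-rule — branch into ¬((f ∧ c) ∧ e)  //  ¬f.
          branch 2.2.1 (add ¬((f ∧ c) ∧ e)):
            ¬((f ∧ c) ∧ e): β-rule — branch into ¬(f ∧ c)  //  ¬e.
              branch 2.2.1.1 (add ¬(f ∧ c)):
                ¬(f ∧ c): β-rule — branch into ¬f  //  ¬c.
                  branch 2.2.1.1.1 (add ¬f):
                    ○ open, literals {a=T, c=T, f=F}.
                  branch 2.2.1.1.2 (add ¬c):
                    × closes — contains both c and ¬c.
              branch 2.2.1.2 (add ¬e):
                ○ open, literals {a=T, c=T, e=F}.
          branch 2.2.2 (add ¬f):
            ○ open, literals {a=T, c=T, f=F}.
4 branches closed, 6 open.
An open branch gives a countermodel: b=T, c=T, f=F (unmentioned atoms arbitrary); the premises hold there but the conclusion fails.

No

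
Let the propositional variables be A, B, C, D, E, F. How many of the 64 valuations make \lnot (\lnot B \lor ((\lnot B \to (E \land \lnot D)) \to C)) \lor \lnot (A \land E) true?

Initial set: {(\lnot (\lnot B \lor ((\lnot B \to (E \land \lnot D)) \to C)) \lor \lnot (A \land E))}.
(\lnot (\lnot B \lor ((\lnot B \to (E \land \lnot D)) \to C)) \lor \lnot (A \land E)): β-rule — branch into \lnot (\lnot B \lor ((\lnot B \to (E \land \lnot D)) \to C))  //  \lnot (A \land E).
  branch 1 (add \lnot (\lnot B \lor ((\lnot B \to (E \land \lnot D)) \to C))):
    \lnot (\lnot B \lor ((\lnot B \to (E \land \lnot D)) \to C)): α-rule — add \lnot \lnot B, \lnot ((\lnot B \to (E \land \lnot D)) \to C).
    \lnot ((\lnot B \to (E \land \lnot D)) \to C): α-rule — add (\lnot B \to (E \land \lnot D)), \lnot C.
    (\lnot B \to (E \land \lnot D)): β-rule — branch into \lnot \lnot B  //  (E \land \lnot D).
      branch 1.1 (add \lnot \lnot B):
        ○ open, literals {B=1, C=0}.
      branch 1.2 (add (E \land \lnot D)):
        (E \land \lnot D): α-rule — add E, \lnot D.
        ○ open, literals {B=1, C=0, D=0, E=1}.
  branch 2 (add \lnot (A \land E)):
    \lnot (A \land E): β-rule — branch into \lnot A  //  \lnot E.
      branch 2.1 (add \lnot A):
        ○ open, literals {A=0}.
      branch 2.2 (add \lnot E):
        ○ open, literals {E=0}.
0 branches closed, 4 open.
Each open branch fixes some atoms; the unmentioned ones are free. Counting distinct full assignments: branch {B=1, C=0} (A, D, E, F) contributes 16 new; branch {B=1, C=0, D=0, E=1} (A, F) contributes 0 new; branch {A=0} (B, C, D, E, F) contributes 24 new; branch {E=0} (A, B, C, D, F) contributes 12 new. Total: 52.

52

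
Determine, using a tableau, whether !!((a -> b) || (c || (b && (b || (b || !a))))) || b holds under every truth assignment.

Assume the negation and expand:
Initial set: {!(!!((a -> b) || (c || (b && (b || (b || !a))))) || b)}.
!(!!((a -> b) || (c || (b && (b || (b || !a))))) || b): α-rule — add !!!((a -> b) || (c || (b && (b || (b || !a))))), !b.
!!!((a -> b) || (c || (b && (b || (b || !a))))): drop double negation, giving !((a -> b) || (c || (b && (b || (b || !a))))).
!((a -> b) || (c || (b && (b || (b || !a))))): α-rule — add !(a -> b), !(c || (b && (b || (b || !a)))).
!(a -> b): α-rule — add a, !b.
!(c || (b && (b || (b || !a)))): α-rule — add !c, !(b && (b || (b || !a))).
!(b && (b || (b || !a))): β-rule — branch into !b  //  !(b || (b || !a)).
  branch 1 (add !b):
    ○ open, literals {a=1, b=0, c=0}.
  branch 2 (add !(b || (b || !a))):
    !(b || (b || !a)): α-rule — add !b, !(b || !a).
    !(b || !a): α-rule — add !b, !!a.
    ○ open, literals {a=1, b=0, c=0}.
0 branches closed, 2 open.
An open branch gives a countermodel: a=1, b=0, c=0 (unmentioned atoms arbitrary); under it the original formula is false.

Not valid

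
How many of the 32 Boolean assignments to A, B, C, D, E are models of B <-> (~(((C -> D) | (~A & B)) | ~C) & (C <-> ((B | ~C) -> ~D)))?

Initial set: {(B <-> (~(((C -> D) | (~A & B)) | ~C) & (C <-> ((B | ~C) -> ~D))))}.
(B <-> (~(((C -> D) | (~A & B)) | ~C) & (C <-> ((B | ~C) -> ~D)))): β-rule — branch into B, (~(((C -> D) | (~A & B)) | ~C) & (C <-> ((B | ~C) -> ~D)))  //  ~B, ~(~(((C -> D) | (~A & B)) | ~C) & (C <-> ((B | ~C) -> ~D))).
  branch 1 (add B, (~(((C -> D) | (~A & B)) | ~C) & (C <-> ((B | ~C) -> ~D)))):
    (~(((C -> D) | (~A & B)) | ~C) & (C <-> ((B | ~C) -> ~D))): α-rule — add ~(((C -> D) | (~A & B)) | ~C), (C <-> ((B | ~C) -> ~D)).
    ~(((C -> D) | (~A & B)) | ~C): α-rule — add ~((C -> D) | (~A & B)), ~~C.
    ~((C -> D) | (~A & B)): α-rule — add ~(C -> D), ~(~A & B).
    ~(C -> D): α-rule — add C, ~D.
    (C <-> ((B | ~C) -> ~D)): β-rule — branch into C, ((B | ~C) -> ~D)  //  ~C, ~((B | ~C) -> ~D).
      branch 1.1 (add C, ((B | ~C) -> ~D)):
        ~(~A & B): β-rule — branch into ~~A  //  ~B.
          branch 1.1.1 (add ~~A):
            ((B | ~C) -> ~D): β-rule — branch into ~(B | ~C)  //  ~D.
              branch 1.1.1.1 (add ~(B | ~C)):
                ~(B | ~C): α-rule — add ~B, ~~C.
                × closes — contains both B and ~B.
              branch 1.1.1.2 (add ~D):
                ○ open, literals {A=true, B=true, C=true, D=false}.
          branch 1.1.2 (add ~B):
            × closes — contains both B and ~B.
      branch 1.2 (add ~C, ~((B | ~C) -> ~D)):
        × closes — contains both C and ~C.
  branch 2 (add ~B, ~(~(((C -> D) | (~A & B)) | ~C) & (C <-> ((B | ~C) -> ~D)))):
    ~(~(((C -> D) | (~A & B)) | ~C) & (C <-> ((B | ~C) -> ~D))): β-rule — branch into ~~(((C -> D) | (~A & B)) | ~C)  //  ~(C <-> ((B | ~C) -> ~D)).
      branch 2.1 (add ~~(((C -> D) | (~A & B)) | ~C)):
        ~~(((C -> D) | (~A & B)) | ~C): β-rule — branch into ((C -> D) | (~A & B))  //  ~C.
          branch 2.1.1 (add ((C -> D) | (~A & B))):
            ((C -> D) | (~A & B)): β-rule — branch into (C -> D)  //  (~A & B).
              branch 2.1.1.1 (add (C -> D)):
                (C -> D): β-rule — branch into ~C  //  D.
                  branch 2.1.1.1.1 (add ~C):
                    ○ open, literals {B=false, C=false}.
                  branch 2.1.1.1.2 (add D):
                    ○ open, literals {B=false, D=true}.
              branch 2.1.1.2 (add (~A & B)):
                (~A & B): α-rule — add ~A, B.
                × closes — contains both B and ~B.
          branch 2.1.2 (add ~C):
            ○ open, literals {B=false, C=false}.
      branch 2.2 (add ~(C <-> ((B | ~C) -> ~D))):
        ~(C <-> ((B | ~C) -> ~D)): β-rule — branch into C, ~((B | ~C) -> ~D)  //  ~C, ((B | ~C) -> ~D).
          branch 2.2.1 (add C, ~((B | ~C) -> ~D)):
            ~((B | ~C) -> ~D): α-rule — add (B | ~C), ~~D.
            (B | ~C): β-rule — branch into B  //  ~C.
              branch 2.2.1.1 (add B):
                × closes — contains both B and ~B.
              branch 2.2.1.2 (add ~C):
                × closes — contains both C and ~C.
          branch 2.2.2 (add ~C, ((B | ~C) -> ~D)):
            ((B | ~C) -> ~D): β-rule — branch into ~(B | ~C)  //  ~D.
              branch 2.2.2.1 (add ~(B | ~C)):
                ~(B | ~C): α-rule — add ~B, ~~C.
                × closes — contains both C and ~C.
              branch 2.2.2.2 (add ~D):
                ○ open, literals {B=false, C=false, D=false}.
7 branches closed, 5 open.
Each open branch fixes some atoms; the unmentioned ones are free. Counting distinct full assignments: branch {A=true, B=true, C=true, D=false} (E) contributes 2 new; branch {B=false, C=false} (A, D, E) contributes 8 new; branch {B=false, D=true} (A, C, E) contributes 4 new; branch {B=false, C=false} (A, D, E) contributes 0 new; branch {B=false, C=false, D=false} (A, E) contributes 0 new. Total: 14.

14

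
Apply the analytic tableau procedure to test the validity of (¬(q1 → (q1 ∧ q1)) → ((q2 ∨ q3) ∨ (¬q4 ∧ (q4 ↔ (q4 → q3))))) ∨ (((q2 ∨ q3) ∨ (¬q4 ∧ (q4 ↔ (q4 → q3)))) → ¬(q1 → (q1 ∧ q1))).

Valid

Assume the negation and expand:
Initial set: {¬((¬(q1 → (q1 ∧ q1)) → ((q2 ∨ q3) ∨ (¬q4 ∧ (q4 ↔ (q4 → q3))))) ∨ (((q2 ∨ q3) ∨ (¬q4 ∧ (q4 ↔ (q4 → q3)))) → ¬(q1 → (q1 ∧ q1))))}.
¬((¬(q1 → (q1 ∧ q1)) → ((q2 ∨ q3) ∨ (¬q4 ∧ (q4 ↔ (q4 → q3))))) ∨ (((q2 ∨ q3) ∨ (¬q4 ∧ (q4 ↔ (q4 → q3)))) → ¬(q1 → (q1 ∧ q1)))): α-rule — add ¬(¬(q1 → (q1 ∧ q1)) → ((q2 ∨ q3) ∨ (¬q4 ∧ (q4 ↔ (q4 → q3))))), ¬(((q2 ∨ q3) ∨ (¬q4 ∧ (q4 ↔ (q4 → q3)))) → ¬(q1 → (q1 ∧ q1))).
¬(¬(q1 → (q1 ∧ q1)) → ((q2 ∨ q3) ∨ (¬q4 ∧ (q4 ↔ (q4 → q3))))): α-rule — add ¬(q1 → (q1 ∧ q1)), ¬((q2 ∨ q3) ∨ (¬q4 ∧ (q4 ↔ (q4 → q3)))).
¬(((q2 ∨ q3) ∨ (¬q4 ∧ (q4 ↔ (q4 → q3)))) → ¬(q1 → (q1 ∧ q1))): α-rule — add ((q2 ∨ q3) ∨ (¬q4 ∧ (q4 ↔ (q4 → q3)))), ¬¬(q1 → (q1 ∧ q1)).
¬(q1 → (q1 ∧ q1)): α-rule — add q1, ¬(q1 ∧ q1).
¬((q2 ∨ q3) ∨ (¬q4 ∧ (q4 ↔ (q4 → q3)))): α-rule — add ¬(q2 ∨ q3), ¬(¬q4 ∧ (q4 ↔ (q4 → q3))).
¬(q2 ∨ q3): α-rule — add ¬q2, ¬q3.
((q2 ∨ q3) ∨ (¬q4 ∧ (q4 ↔ (q4 → q3)))): β-rule — branch into (q2 ∨ q3)  //  (¬q4 ∧ (q4 ↔ (q4 → q3))).
  branch 1 (add (q2 ∨ q3)):
    ¬¬(q1 → (q1 ∧ q1)): β-rule — branch into ¬q1  //  (q1 ∧ q1).
      branch 1.1 (add ¬q1):
        × closes — contains both q1 and ¬q1.
      branch 1.2 (add (q1 ∧ q1)):
        (q1 ∧ q1): α-rule — add q1, q1.
        ¬(q1 ∧ q1): β-rule — branch into ¬q1  //  ¬q1.
          branch 1.2.1 (add ¬q1):
            × closes — contains both q1 and ¬q1.
          branch 1.2.2 (add ¬q1):
            × closes — contains both q1 and ¬q1.
  branch 2 (add (¬q4 ∧ (q4 ↔ (q4 → q3)))):
    (¬q4 ∧ (q4 ↔ (q4 → q3))): α-rule — add ¬q4, (q4 ↔ (q4 → q3)).
    ¬¬(q1 → (q1 ∧ q1)): β-rule — branch into ¬q1  //  (q1 ∧ q1).
      branch 2.1 (add ¬q1):
        × closes — contains both q1 and ¬q1.
      branch 2.2 (add (q1 ∧ q1)):
        (q1 ∧ q1): α-rule — add q1, q1.
        ¬(q1 ∧ q1): β-rule — branch into ¬q1  //  ¬q1.
          branch 2.2.1 (add ¬q1):
            × closes — contains both q1 and ¬q1.
          branch 2.2.2 (add ¬q1):
            × closes — contains both q1 and ¬q1.
All 6 branches close.
Every branch closed, so the negation is unsatisfiable and the formula is valid.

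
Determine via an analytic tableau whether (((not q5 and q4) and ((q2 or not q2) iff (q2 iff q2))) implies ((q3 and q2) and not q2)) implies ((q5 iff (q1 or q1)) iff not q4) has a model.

Initial set: {((((not q5 and q4) and ((q2 or not q2) iff (q2 iff q2))) implies ((q3 and q2) and not q2)) implies ((q5 iff (q1 or q1)) iff not q4))}.
((((not q5 and q4) and ((q2 or not q2) iff (q2 iff q2))) implies ((q3 and q2) and not q2)) implies ((q5 iff (q1 or q1)) iff not q4)): β-rule — branch into not (((not q5 and q4) and ((q2 or not q2) iff (q2 iff q2))) implies ((q3 and q2) and not q2))  //  ((q5 iff (q1 or q1)) iff not q4).
  branch 1 (add not (((not q5 and q4) and ((q2 or not q2) iff (q2 iff q2))) implies ((q3 and q2) and not q2))):
    not (((not q5 and q4) and ((q2 or not q2) iff (q2 iff q2))) implies ((q3 and q2) and not q2)): α-rule — add ((not q5 and q4) and ((q2 or not q2) iff (q2 iff q2))), not ((q3 and q2) and not q2).
    ((not q5 and q4) and ((q2 or not q2) iff (q2 iff q2))): α-rule — add (not q5 and q4), ((q2 or not q2) iff (q2 iff q2)).
    (not q5 and q4): α-rule — add not q5, q4.
    not ((q3 and q2) and not q2): β-rule — branch into not (q3 and q2)  //  not not q2.
      branch 1.1 (add not (q3 and q2)):
        ((q2 or not q2) iff (q2 iff q2)): β-rule — branch into (q2 or not q2), (q2 iff q2)  //  not (q2 or not q2), not (q2 iff q2).
          branch 1.1.1 (add (q2 or not q2), (q2 iff q2)):
            not (q3 and q2): β-rule — branch into not q3  //  not q2.
              branch 1.1.1.1 (add not q3):
                (q2 or not q2): β-rule — branch into q2  //  not q2.
                  branch 1.1.1.1.1 (add q2):
                    (q2 iff q2): β-rule — branch into q2, q2  //  not q2, not q2.
                      branch 1.1.1.1.1.1 (add q2, q2):
                        ○ open, literals {q2=true, q3=false, q4=true, q5=false}.
                      branch 1.1.1.1.1.2 (add not q2, not q2):
                        × closes — contains both q2 and not q2.
                  branch 1.1.1.1.2 (add not q2):
                    (q2 iff q2): β-rule — branch into q2, q2  //  not q2, not q2.
                      branch 1.1.1.1.2.1 (add q2, q2):
                        × closes — contains both q2 and not q2.
                      branch 1.1.1.1.2.2 (add not q2, not q2):
                        ○ open, literals {q2=false, q3=false, q4=true, q5=false}.
              branch 1.1.1.2 (add not q2):
                (q2 or not q2): β-rule — branch into q2  //  not q2.
                  branch 1.1.1.2.1 (add q2):
                    × closes — contains both q2 and not q2.
                  branch 1.1.1.2.2 (add not q2):
                    (q2 iff q2): β-rule — branch into q2, q2  //  not q2, not q2.
                      branch 1.1.1.2.2.1 (add q2, q2):
                        × closes — contains both q2 and not q2.
                      branch 1.1.1.2.2.2 (add not q2, not q2):
                        ○ open, literals {q2=false, q4=true, q5=false}.
          branch 1.1.2 (add not (q2 or not q2), not (q2 iff q2)):
            not (q2 or not q2): α-rule — add not q2, not not q2.
            × closes — contains both q2 and not q2.
      branch 1.2 (add not not q2):
        ((q2 or not q2) iff (q2 iff q2)): β-rule — branch into (q2 or not q2), (q2 iff q2)  //  not (q2 or not q2), not (q2 iff q2).
          branch 1.2.1 (add (q2 or not q2), (q2 iff q2)):
            (q2 or not q2): β-rule — branch into q2  //  not q2.
              branch 1.2.1.1 (add q2):
                (q2 iff q2): β-rule — branch into q2, q2  //  not q2, not q2.
                  branch 1.2.1.1.1 (add q2, q2):
                    ○ open, literals {q2=true, q4=true, q5=false}.
                  branch 1.2.1.1.2 (add not q2, not q2):
                    × closes — contains both q2 and not q2.
              branch 1.2.1.2 (add not q2):
                × closes — contains both q2 and not q2.
          branch 1.2.2 (add not (q2 or not q2), not (q2 iff q2)):
            not (q2 or not q2): α-rule — add not q2, not not q2.
            × closes — contains both q2 and not q2.
  branch 2 (add ((q5 iff (q1 or q1)) iff not q4)):
    ((q5 iff (q1 or q1)) iff not q4): β-rule — branch into (q5 iff (q1 or q1)), not q4  //  not (q5 iff (q1 or q1)), not not q4.
      branch 2.1 (add (q5 iff (q1 or q1)), not q4):
        (q5 iff (q1 or q1)): β-rule — branch into q5, (q1 or q1)  //  not q5, not (q1 or q1).
          branch 2.1.1 (add q5, (q1 or q1)):
            (q1 or q1): β-rule — branch into q1  //  q1.
              branch 2.1.1.1 (add q1):
                ○ open, literals {q1=true, q4=false, q5=true}.
              branch 2.1.1.2 (add q1):
                ○ open, literals {q1=true, q4=false, q5=true}.
          branch 2.1.2 (add not q5, not (q1 or q1)):
            not (q1 or q1): α-rule — add not q1, not q1.
            ○ open, literals {q1=false, q4=false, q5=false}.
      branch 2.2 (add not (q5 iff (q1 or q1)), not not q4):
        not (q5 iff (q1 or q1)): β-rule — branch into q5, not (q1 or q1)  //  not q5, (q1 or q1).
          branch 2.2.1 (add q5, not (q1 or q1)):
            not (q1 or q1): α-rule — add not q1, not q1.
            ○ open, literals {q1=false, q4=true, q5=true}.
          branch 2.2.2 (add not q5, (q1 or q1)):
            (q1 or q1): β-rule — branch into q1  //  q1.
              branch 2.2.2.1 (add q1):
                ○ open, literals {q1=true, q4=true, q5=false}.
              branch 2.2.2.2 (add q1):
                ○ open, literals {q1=true, q4=true, q5=false}.
8 branches closed, 10 open.
An open branch gives a satisfying assignment: q2=true, q3=false, q4=true, q5=false.

Satisfiable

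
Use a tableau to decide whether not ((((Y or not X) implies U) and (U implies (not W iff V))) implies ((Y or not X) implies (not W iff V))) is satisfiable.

Initial set: {not ((((Y or not X) implies U) and (U implies (not W iff V))) implies ((Y or not X) implies (not W iff V)))}.
not ((((Y or not X) implies U) and (U implies (not W iff V))) implies ((Y or not X) implies (not W iff V))): α-rule — add (((Y or not X) implies U) and (U implies (not W iff V))), not ((Y or not X) implies (not W iff V)).
(((Y or not X) implies U) and (U implies (not W iff V))): α-rule — add ((Y or not X) implies U), (U implies (not W iff V)).
not ((Y or not X) implies (not W iff V)): α-rule — add (Y or not X), not (not W iff V).
((Y or not X) implies U): β-rule — branch into not (Y or not X)  //  U.
  branch 1 (add not (Y or not X)):
    not (Y or not X): α-rule — add not Y, not not X.
    (U implies (not W iff V)): β-rule — branch into not U  //  (not W iff V).
      branch 1.1 (add not U):
        (Y or not X): β-rule — branch into Y  //  not X.
          branch 1.1.1 (add Y):
            × closes — contains both Y and not Y.
          branch 1.1.2 (add not X):
            × closes — contains both X and not X.
      branch 1.2 (add (not W iff V)):
        (Y or not X): β-rule — branch into Y  //  not X.
          branch 1.2.1 (add Y):
            × closes — contains both Y and not Y.
          branch 1.2.2 (add not X):
            × closes — contains both X and not X.
  branch 2 (add U):
    (U implies (not W iff V)): β-rule — branch into not U  //  (not W iff V).
      branch 2.1 (add not U):
        × closes — contains both U and not U.
      branch 2.2 (add (not W iff V)):
        (Y or not X): β-rule — branch into Y  //  not X.
          branch 2.2.1 (add Y):
            not (not W iff V): β-rule — branch into not W, not V  //  not not W, V.
              branch 2.2.1.1 (add not W, not V):
                (not W iff V): β-rule — branch into not W, V  //  not not W, not V.
                  branch 2.2.1.1.1 (add not W, V):
                    × closes — contains both V and not V.
                  branch 2.2.1.1.2 (add not not W, not V):
                    × closes — contains both W and not W.
              branch 2.2.1.2 (add not not W, V):
                (not W iff V): β-rule — branch into not W, V  //  not not W, not V.
                  branch 2.2.1.2.1 (add not W, V):
                    × closes — contains both W and not W.
                  branch 2.2.1.2.2 (add not not W, not V):
                    × closes — contains both V and not V.
          branch 2.2.2 (add not X):
            not (not W iff V): β-rule — branch into not W, not V  //  not not W, V.
              branch 2.2.2.1 (add not W, not V):
                (not W iff V): β-rule — branch into not W, V  //  not not W, not V.
                  branch 2.2.2.1.1 (add not W, V):
                    × closes — contains both V and not V.
                  branch 2.2.2.1.2 (add not not W, not V):
                    × closes — contains both W and not W.
              branch 2.2.2.2 (add not not W, V):
                (not W iff V): β-rule — branch into not W, V  //  not not W, not V.
                  branch 2.2.2.2.1 (add not W, V):
                    × closes — contains both W and not W.
                  branch 2.2.2.2.2 (add not not W, not V):
                    × closes — contains both V and not V.
All 13 branches close.
Every branch closed; the formula is unsatisfiable.

Unsatisfiable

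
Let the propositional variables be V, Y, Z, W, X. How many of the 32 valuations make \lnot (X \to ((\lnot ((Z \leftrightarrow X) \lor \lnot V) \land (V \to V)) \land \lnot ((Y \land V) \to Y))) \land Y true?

8

Initial set: {T (\lnot (X \to ((\lnot ((Z \leftrightarrow X) \lor \lnot V) \land (V \to V)) \land \lnot ((Y \land V) \to Y))) \land Y)}.
T (\lnot (X \to ((\lnot ((Z \leftrightarrow X) \lor \lnot V) \land (V \to V)) \land \lnot ((Y \land V) \to Y))) \land Y): α-rule — add T \lnot (X \to ((\lnot ((Z \leftrightarrow X) \lor \lnot V) \land (V \to V)) \land \lnot ((Y \land V) \to Y))), T Y.
T \lnot (X \to ((\lnot ((Z \leftrightarrow X) \lor \lnot V) \land (V \to V)) \land \lnot ((Y \land V) \to Y))): α-rule — add T X, F ((\lnot ((Z \leftrightarrow X) \lor \lnot V) \land (V \to V)) \land \lnot ((Y \land V) \to Y)).
F ((\lnot ((Z \leftrightarrow X) \lor \lnot V) \land (V \to V)) \land \lnot ((Y \land V) \to Y)): β-rule — branch into F (\lnot ((Z \leftrightarrow X) \lor \lnot V) \land (V \to V))  //  F \lnot ((Y \land V) \to Y).
  branch 1 (add F (\lnot ((Z \leftrightarrow X) \lor \lnot V) \land (V \to V))):
    F (\lnot ((Z \leftrightarrow X) \lor \lnot V) \land (V \to V)): β-rule — branch into F \lnot ((Z \leftrightarrow X) \lor \lnot V)  //  F (V \to V).
      branch 1.1 (add F \lnot ((Z \leftrightarrow X) \lor \lnot V)):
        F \lnot ((Z \leftrightarrow X) \lor \lnot V): β-rule — branch into T (Z \leftrightarrow X)  //  T \lnot V.
          branch 1.1.1 (add T (Z \leftrightarrow X)):
            T (Z \leftrightarrow X): β-rule — branch into T Z, T X  //  F Z, F X.
              branch 1.1.1.1 (add T Z, T X):
                ○ open, literals {X=T, Y=T, Z=T}.
              branch 1.1.1.2 (add F Z, F X):
                × closes — contains both X and \lnot X.
          branch 1.1.2 (add T \lnot V):
            ○ open, literals {V=F, X=T, Y=T}.
      branch 1.2 (add F (V \to V)):
        F (V \to V): α-rule — add T V, F V.
        × closes — contains both V and \lnot V.
  branch 2 (add F \lnot ((Y \land V) \to Y)):
    F \lnot ((Y \land V) \to Y): β-rule — branch into F (Y \land V)  //  T Y.
      branch 2.1 (add F (Y \land V)):
        F (Y \land V): β-rule — branch into F Y  //  F V.
          branch 2.1.1 (add F Y):
            × closes — contains both Y and \lnot Y.
          branch 2.1.2 (add F V):
            ○ open, literals {V=F, X=T, Y=T}.
      branch 2.2 (add T Y):
        ○ open, literals {X=T, Y=T}.
3 branches closed, 4 open.
Each open branch fixes some atoms; the unmentioned ones are free. Counting distinct full assignments: branch {X=T, Y=T, Z=T} (V, W) contributes 4 new; branch {V=F, X=T, Y=T} (Z, W) contributes 2 new; branch {V=F, X=T, Y=T} (Z, W) contributes 0 new; branch {X=T, Y=T} (V, Z, W) contributes 2 new. Total: 8.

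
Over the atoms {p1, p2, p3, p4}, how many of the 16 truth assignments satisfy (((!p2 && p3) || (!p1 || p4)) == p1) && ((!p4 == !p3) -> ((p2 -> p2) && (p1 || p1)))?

5

Initial set: {T ((((!p2 && p3) || (!p1 || p4)) == p1) && ((!p4 == !p3) -> ((p2 -> p2) && (p1 || p1))))}.
T ((((!p2 && p3) || (!p1 || p4)) == p1) && ((!p4 == !p3) -> ((p2 -> p2) && (p1 || p1)))): α-rule — add T (((!p2 && p3) || (!p1 || p4)) == p1), T ((!p4 == !p3) -> ((p2 -> p2) && (p1 || p1))).
T (((!p2 && p3) || (!p1 || p4)) == p1): β-rule — branch into T ((!p2 && p3) || (!p1 || p4)), T p1  //  F ((!p2 && p3) || (!p1 || p4)), F p1.
  branch 1 (add T ((!p2 && p3) || (!p1 || p4)), T p1):
    T ((!p4 == !p3) -> ((p2 -> p2) && (p1 || p1))): β-rule — branch into F (!p4 == !p3)  //  T ((p2 -> p2) && (p1 || p1)).
      branch 1.1 (add F (!p4 == !p3)):
        T ((!p2 && p3) || (!p1 || p4)): β-rule — branch into T (!p2 && p3)  //  T (!p1 || p4).
          branch 1.1.1 (add T (!p2 && p3)):
            T (!p2 && p3): α-rule — add T !p2, T p3.
            F (!p4 == !p3): β-rule — branch into T !p4, F !p3  //  F !p4, T !p3.
              branch 1.1.1.1 (add T !p4, F !p3):
                ○ open, literals {p1=T, p2=F, p3=T, p4=F}.
              branch 1.1.1.2 (add F !p4, T !p3):
                × closes — contains both p3 and !p3.
          branch 1.1.2 (add T (!p1 || p4)):
            F (!p4 == !p3): β-rule — branch into T !p4, F !p3  //  F !p4, T !p3.
              branch 1.1.2.1 (add T !p4, F !p3):
                T (!p1 || p4): β-rule — branch into T !p1  //  T p4.
                  branch 1.1.2.1.1 (add T !p1):
                    × closes — contains both p1 and !p1.
                  branch 1.1.2.1.2 (add T p4):
                    × closes — contains both p4 and !p4.
              branch 1.1.2.2 (add F !p4, T !p3):
                T (!p1 || p4): β-rule — branch into T !p1  //  T p4.
                  branch 1.1.2.2.1 (add T !p1):
                    × closes — contains both p1 and !p1.
                  branch 1.1.2.2.2 (add T p4):
                    ○ open, literals {p1=T, p3=F, p4=T}.
      branch 1.2 (add T ((p2 -> p2) && (p1 || p1))):
        T ((p2 -> p2) && (p1 || p1)): α-rule — add T (p2 -> p2), T (p1 || p1).
        T ((!p2 && p3) || (!p1 || p4)): β-rule — branch into T (!p2 && p3)  //  T (!p1 || p4).
          branch 1.2.1 (add T (!p2 && p3)):
            T (!p2 && p3): α-rule — add T !p2, T p3.
            T (p2 -> p2): β-rule — branch into F p2  //  T p2.
              branch 1.2.1.1 (add F p2):
                T (p1 || p1): β-rule — branch into T p1  //  T p1.
                  branch 1.2.1.1.1 (add T p1):
                    ○ open, literals {p1=T, p2=F, p3=T}.
                  branch 1.2.1.1.2 (add T p1):
                    ○ open, literals {p1=T, p2=F, p3=T}.
              branch 1.2.1.2 (add T p2):
                × closes — contains both p2 and !p2.
          branch 1.2.2 (add T (!p1 || p4)):
            T (p2 -> p2): β-rule — branch into F p2  //  T p2.
              branch 1.2.2.1 (add F p2):
                T (p1 || p1): β-rule — branch into T p1  //  T p1.
                  branch 1.2.2.1.1 (add T p1):
                    T (!p1 || p4): β-rule — branch into T !p1  //  T p4.
                      branch 1.2.2.1.1.1 (add T !p1):
                        × closes — contains both p1 and !p1.
                      branch 1.2.2.1.1.2 (add T p4):
                        ○ open, literals {p1=T, p2=F, p4=T}.
                  branch 1.2.2.1.2 (add T p1):
                    T (!p1 || p4): β-rule — branch into T !p1  //  T p4.
                      branch 1.2.2.1.2.1 (add T !p1):
                        × closes — contains both p1 and !p1.
                      branch 1.2.2.1.2.2 (add T p4):
                        ○ open, literals {p1=T, p2=F, p4=T}.
              branch 1.2.2.2 (add T p2):
                T (p1 || p1): β-rule — branch into T p1  //  T p1.
                  branch 1.2.2.2.1 (add T p1):
                    T (!p1 || p4): β-rule — branch into T !p1  //  T p4.
                      branch 1.2.2.2.1.1 (add T !p1):
                        × closes — contains both p1 and !p1.
                      branch 1.2.2.2.1.2 (add T p4):
                        ○ open, literals {p1=T, p2=T, p4=T}.
                  branch 1.2.2.2.2 (add T p1):
                    T (!p1 || p4): β-rule — branch into T !p1  //  T p4.
                      branch 1.2.2.2.2.1 (add T !p1):
                        × closes — contains both p1 and !p1.
                      branch 1.2.2.2.2.2 (add T p4):
                        ○ open, literals {p1=T, p2=T, p4=T}.
  branch 2 (add F ((!p2 && p3) || (!p1 || p4)), F p1):
    F ((!p2 && p3) || (!p1 || p4)): α-rule — add F (!p2 && p3), F (!p1 || p4).
    F (!p1 || p4): α-rule — add F !p1, F p4.
    × closes — contains both p1 and !p1.
10 branches closed, 8 open.
Each open branch fixes some atoms; the unmentioned ones are free. Counting distinct full assignments: branch {p1=T, p2=F, p3=T, p4=F} (none free) contributes 1 new; branch {p1=T, p3=F, p4=T} (p2) contributes 2 new; branch {p1=T, p2=F, p3=T} (p4) contributes 1 new; branch {p1=T, p2=F, p3=T} (p4) contributes 0 new; branch {p1=T, p2=F, p4=T} (p3) contributes 0 new; branch {p1=T, p2=F, p4=T} (p3) contributes 0 new; branch {p1=T, p2=T, p4=T} (p3) contributes 1 new; branch {p1=T, p2=T, p4=T} (p3) contributes 0 new. Total: 5.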